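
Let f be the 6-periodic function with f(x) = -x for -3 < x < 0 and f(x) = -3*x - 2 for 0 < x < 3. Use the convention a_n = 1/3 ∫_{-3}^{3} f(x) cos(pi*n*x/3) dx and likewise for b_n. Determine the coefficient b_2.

b_2 = 1/3 ∫_{-3}^{3} f(x) sin(2*pi*x/3) dx.
Split the integral at the breakpoints.
Integrating by parts (boundary term plus one more integral), an antiderivative of (-x) sin(2*pi*x/3) is 3*x*cos(2*pi*x/3)/(2*pi) - 9*sin(2*pi*x/3)/(4*pi**2); evaluating from -3 to 0: ∫_{-3}^{0} (-x) sin(2*pi*x/3) dx = (0) - (-9/(2*pi)) = 9/(2*pi).
Integrating by parts (boundary term plus one more integral), an antiderivative of (-3*x - 2) sin(2*pi*x/3) is 9*x*cos(2*pi*x/3)/(2*pi) - 27*sin(2*pi*x/3)/(4*pi**2) + 3*cos(2*pi*x/3)/pi; evaluating from 0 to 3: ∫_{0}^{3} (-3*x - 2) sin(2*pi*x/3) dx = (33/(2*pi)) - (3/pi) = 27/(2*pi).
Summing the pieces and multiplying by (1/3) gives b_2 = 6/pi.

6/pi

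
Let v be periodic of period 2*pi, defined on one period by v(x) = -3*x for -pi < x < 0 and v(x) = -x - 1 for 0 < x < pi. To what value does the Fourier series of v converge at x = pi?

At x = pi the one-sided limits are v(pi^-) = -pi - 1 and v(pi^+) = 3*pi.
By Dirichlet's theorem the series converges to their average, [(-pi - 1) + (3*pi)]/2 = -1/2 + pi.

-1/2 + pi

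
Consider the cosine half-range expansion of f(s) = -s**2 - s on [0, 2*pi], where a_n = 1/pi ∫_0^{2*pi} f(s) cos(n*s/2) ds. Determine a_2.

a_2 = 1/pi ∫_0^{2*pi} (-s**2 - s) cos(s) ds.
Integrating by parts twice (tabular method), an antiderivative of (-s**2 - s) cos(s) is -s**2*sin(s) - s*sin(s) - 2*s*cos(s) + 2*sin(s) - cos(s); evaluating from 0 to 2*pi: ∫_{0}^{2*pi} (-s**2 - s) cos(s) ds = (-4*pi - 1) - (-1) = -4*pi.
Hence a_2 = (1/pi)·(-4*pi) = -4.

-4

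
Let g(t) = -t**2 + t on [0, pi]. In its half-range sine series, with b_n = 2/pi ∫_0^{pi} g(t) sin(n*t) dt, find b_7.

2*(-49*pi**2 + 4 + 49*pi)/(343*pi)

b_7 = 2/pi ∫_0^{pi} (-t**2 + t) sin(7*t) dt.
Integrating by parts twice (tabular method), an antiderivative of (-t**2 + t) sin(7*t) is t**2*cos(7*t)/7 - 2*t*sin(7*t)/49 - t*cos(7*t)/7 + sin(7*t)/49 - 2*cos(7*t)/343; evaluating from 0 to pi: ∫_{0}^{pi} (-t**2 + t) sin(7*t) dt = (-pi**2/7 + 2/343 + pi/7) - (-2/343) = -pi**2/7 + 4/343 + pi/7.
Hence b_7 = (2/pi)·(-pi**2/7 + 4/343 + pi/7) = 2*(-49*pi**2 + 4 + 49*pi)/(343*pi).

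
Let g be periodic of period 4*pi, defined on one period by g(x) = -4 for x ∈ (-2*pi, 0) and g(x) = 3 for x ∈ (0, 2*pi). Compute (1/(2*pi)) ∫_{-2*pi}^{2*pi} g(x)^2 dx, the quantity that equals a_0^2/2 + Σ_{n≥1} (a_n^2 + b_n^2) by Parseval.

(1/(2*pi)) ∫_{-2*pi}^{2*pi} g(x)^2 dx = (1/(2*pi)) · (50*pi) = 25.

25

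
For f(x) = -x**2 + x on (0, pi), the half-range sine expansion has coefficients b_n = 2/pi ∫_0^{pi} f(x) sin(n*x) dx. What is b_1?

-2*pi + 2 + 8/pi

b_1 = 2/pi ∫_0^{pi} (-x**2 + x) sin(x) dx.
Integrating by parts twice (tabular method), an antiderivative of (-x**2 + x) sin(x) is x**2*cos(x) - 2*x*sin(x) - x*cos(x) + sin(x) - 2*cos(x); evaluating from 0 to pi: ∫_{0}^{pi} (-x**2 + x) sin(x) dx = (-pi**2 + 2 + pi) - (-2) = -pi**2 + pi + 4.
Hence b_1 = (2/pi)·(-pi**2 + pi + 4) = -2*pi + 2 + 8/pi.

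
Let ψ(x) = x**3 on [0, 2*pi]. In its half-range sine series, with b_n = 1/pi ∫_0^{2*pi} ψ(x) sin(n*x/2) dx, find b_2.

b_2 = 1/pi ∫_0^{2*pi} (x**3) sin(x) dx.
Integrating by parts three times (tabular method), an antiderivative of (x**3) sin(x) is -x**3*cos(x) + 3*x**2*sin(x) + 6*x*cos(x) - 6*sin(x); evaluating from 0 to 2*pi: ∫_{0}^{2*pi} (x**3) sin(x) dx = (-8*pi**3 + 12*pi) - (0) = -8*pi**3 + 12*pi.
Hence b_2 = (1/pi)·(-8*pi**3 + 12*pi) = 12 - 8*pi**2.

12 - 8*pi**2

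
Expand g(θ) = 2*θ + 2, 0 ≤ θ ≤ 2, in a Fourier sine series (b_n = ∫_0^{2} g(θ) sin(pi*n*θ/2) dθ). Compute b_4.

-2/pi

b_4 = ∫_0^{2} (2*θ + 2) sin(2*pi*θ) dθ.
Integrating by parts (boundary term plus one more integral), an antiderivative of (2*θ + 2) sin(2*pi*θ) is -θ*cos(2*pi*θ)/pi + sin(2*pi*θ)/(2*pi**2) - cos(2*pi*θ)/pi; evaluating from 0 to 2: ∫_{0}^{2} (2*θ + 2) sin(2*pi*θ) dθ = (-3/pi) - (-1/pi) = -2/pi.
Hence b_4 = -2/pi.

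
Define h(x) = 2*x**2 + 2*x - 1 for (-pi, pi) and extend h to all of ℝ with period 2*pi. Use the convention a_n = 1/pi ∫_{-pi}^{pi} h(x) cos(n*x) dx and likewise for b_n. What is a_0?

a_0 = 1/pi ∫_{-pi}^{pi} h(x) dx = 1/pi · (-2*pi + 4*pi**3/3) = -2 + 4*pi**2/3.

-2 + 4*pi**2/3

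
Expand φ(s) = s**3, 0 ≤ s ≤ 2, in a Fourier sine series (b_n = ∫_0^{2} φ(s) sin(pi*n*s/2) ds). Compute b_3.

b_3 = ∫_0^{2} (s**3) sin(3*pi*s/2) ds.
Integrating by parts three times (tabular method), an antiderivative of (s**3) sin(3*pi*s/2) is -2*s**3*cos(3*pi*s/2)/(3*pi) + 4*s**2*sin(3*pi*s/2)/(3*pi**2) + 16*s*cos(3*pi*s/2)/(9*pi**3) - 32*sin(3*pi*s/2)/(27*pi**4); evaluating from 0 to 2: ∫_{0}^{2} (s**3) sin(3*pi*s/2) ds = (16*(-2 + 3*pi**2)/(9*pi**3)) - (0) = 16*(-2 + 3*pi**2)/(9*pi**3).
Hence b_3 = 16*(-2 + 3*pi**2)/(9*pi**3).

16*(-2 + 3*pi**2)/(9*pi**3)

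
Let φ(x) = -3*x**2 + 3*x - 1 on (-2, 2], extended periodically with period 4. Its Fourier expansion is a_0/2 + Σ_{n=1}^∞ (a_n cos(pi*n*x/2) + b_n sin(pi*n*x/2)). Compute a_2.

a_2 = 1/2 ∫_{-2}^{2} φ(x) cos(pi*x) dx.
Integrating by parts twice (tabular method), an antiderivative of (-3*x**2 + 3*x - 1) cos(pi*x) is -3*x**2*sin(pi*x)/pi + 3*x*sin(pi*x)/pi - 6*x*cos(pi*x)/pi**2 - sin(pi*x)/pi + 6*sin(pi*x)/pi**3 + 3*cos(pi*x)/pi**2; evaluating from -2 to 2: ∫_{-2}^{2} (-3*x**2 + 3*x - 1) cos(pi*x) dx = (-9/pi**2) - (15/pi**2) = -24/pi**2.
Hence a_2 = (1/2)·(-24/pi**2) = -12/pi**2.

-12/pi**2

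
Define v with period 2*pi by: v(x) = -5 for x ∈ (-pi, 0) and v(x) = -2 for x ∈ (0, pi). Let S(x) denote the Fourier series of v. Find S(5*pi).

x = 5*pi differs from x = pi by 2 full period(s), and the series is 2*pi-periodic.
At x = pi the one-sided limits are v(pi^-) = -2 and v(pi^+) = -5.
By Dirichlet's theorem the series converges to their average, [(-2) + (-5)]/2 = -7/2.

-7/2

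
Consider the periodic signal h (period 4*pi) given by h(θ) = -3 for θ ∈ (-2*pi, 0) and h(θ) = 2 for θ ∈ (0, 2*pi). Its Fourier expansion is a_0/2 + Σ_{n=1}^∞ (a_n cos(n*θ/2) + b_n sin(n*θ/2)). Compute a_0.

-1

a_0 = (1/(2*pi)) ∫_{-2*pi}^{2*pi} h(θ) dθ = (1/(2*pi)) · (-2*pi) = -1.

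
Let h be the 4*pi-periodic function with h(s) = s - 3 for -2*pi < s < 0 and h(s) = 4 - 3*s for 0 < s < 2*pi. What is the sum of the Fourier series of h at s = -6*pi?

s = -6*pi differs from s = -2*pi by -1 full period(s), and the series is 4*pi-periodic.
At s = -2*pi the one-sided limits are h(-2*pi^-) = 4 - 6*pi and h(-2*pi^+) = -2*pi - 3.
By Dirichlet's theorem the series converges to their average, [(4 - 6*pi) + (-2*pi - 3)]/2 = 1/2 - 4*pi.

1/2 - 4*pi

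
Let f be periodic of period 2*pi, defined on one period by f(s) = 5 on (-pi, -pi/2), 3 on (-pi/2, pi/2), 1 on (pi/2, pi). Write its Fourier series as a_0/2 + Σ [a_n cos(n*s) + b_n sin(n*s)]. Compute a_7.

0

a_7 = 1/pi ∫_{-pi}^{pi} f(s) cos(7*s) ds.
Split the integral at the breakpoints.
Directly, an antiderivative of (5) cos(7*s) is 5*sin(7*s)/7; evaluating from -pi to -pi/2: ∫_{-pi}^{-pi/2} (5) cos(7*s) ds = (5/7) - (0) = 5/7.
Directly, an antiderivative of (3) cos(7*s) is 3*sin(7*s)/7; evaluating from -pi/2 to pi/2: ∫_{-pi/2}^{pi/2} (3) cos(7*s) ds = (-3/7) - (3/7) = -6/7.
Directly, an antiderivative of (1) cos(7*s) is sin(7*s)/7; evaluating from pi/2 to pi: ∫_{pi/2}^{pi} (1) cos(7*s) ds = (0) - (-1/7) = 1/7.
Summing the pieces and multiplying by (1/pi) gives a_7 = 0.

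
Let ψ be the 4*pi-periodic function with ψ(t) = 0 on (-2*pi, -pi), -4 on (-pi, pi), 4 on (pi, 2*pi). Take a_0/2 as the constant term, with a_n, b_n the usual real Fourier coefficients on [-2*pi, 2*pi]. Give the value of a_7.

12/(7*pi)

a_7 = (1/(2*pi)) ∫_{-2*pi}^{2*pi} ψ(t) cos(7*t/2) dt.
Split the integral at the breakpoints.
∫_{-2*pi}^{-pi} (0) cos(7*t/2) dt = 0.
Directly, an antiderivative of (-4) cos(7*t/2) is -8*sin(7*t/2)/7; evaluating from -pi to pi: ∫_{-pi}^{pi} (-4) cos(7*t/2) dt = (8/7) - (-8/7) = 16/7.
Directly, an antiderivative of (4) cos(7*t/2) is 8*sin(7*t/2)/7; evaluating from pi to 2*pi: ∫_{pi}^{2*pi} (4) cos(7*t/2) dt = (0) - (-8/7) = 8/7.
Summing the pieces and multiplying by (1/(2*pi)) gives a_7 = 12/(7*pi).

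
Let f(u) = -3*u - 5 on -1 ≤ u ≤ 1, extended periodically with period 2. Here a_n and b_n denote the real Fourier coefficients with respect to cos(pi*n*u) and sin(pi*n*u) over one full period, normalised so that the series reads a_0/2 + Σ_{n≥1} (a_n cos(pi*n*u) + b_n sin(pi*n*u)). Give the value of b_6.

b_6 = ∫_{-1}^{1} f(u) sin(6*pi*u) du.
Integrating by parts (boundary term plus one more integral), an antiderivative of (-3*u - 5) sin(6*pi*u) is u*cos(6*pi*u)/(2*pi) - sin(6*pi*u)/(12*pi**2) + 5*cos(6*pi*u)/(6*pi); evaluating from -1 to 1: ∫_{-1}^{1} (-3*u - 5) sin(6*pi*u) du = (4/(3*pi)) - (1/(3*pi)) = 1/pi.
Hence b_6 = 1/pi.

1/pi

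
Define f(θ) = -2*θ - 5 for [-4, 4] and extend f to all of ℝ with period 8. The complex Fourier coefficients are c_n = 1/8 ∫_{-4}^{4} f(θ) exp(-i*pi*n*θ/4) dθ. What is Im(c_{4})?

-2/pi

Since f is real-valued, Im(c_{4}) = -1/8 ∫_{-4}^{4} f(θ) sin(pi*θ) dθ = -b_{4}/2.
Integrating by parts (boundary term plus one more integral), an antiderivative of (-2*θ - 5) sin(pi*θ) is 2*θ*cos(pi*θ)/pi - 2*sin(pi*θ)/pi**2 + 5*cos(pi*θ)/pi; evaluating from -4 to 4: ∫_{-4}^{4} (-2*θ - 5) sin(pi*θ) dθ = (13/pi) - (-3/pi) = 16/pi.
Hence Im(c_{4}) = (-1/8)·(16/pi) = -2/pi.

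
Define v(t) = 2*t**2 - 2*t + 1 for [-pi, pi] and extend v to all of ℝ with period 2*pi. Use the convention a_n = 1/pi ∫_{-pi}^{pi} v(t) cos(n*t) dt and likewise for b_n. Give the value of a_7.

-8/49

a_7 = 1/pi ∫_{-pi}^{pi} v(t) cos(7*t) dt.
Integrating by parts twice (tabular method), an antiderivative of (2*t**2 - 2*t + 1) cos(7*t) is 2*t**2*sin(7*t)/7 - 2*t*sin(7*t)/7 + 4*t*cos(7*t)/49 + 45*sin(7*t)/343 - 2*cos(7*t)/49; evaluating from -pi to pi: ∫_{-pi}^{pi} (2*t**2 - 2*t + 1) cos(7*t) dt = (2/49 - 4*pi/49) - (2/49 + 4*pi/49) = -8*pi/49.
Hence a_7 = (1/pi)·(-8*pi/49) = -8/49.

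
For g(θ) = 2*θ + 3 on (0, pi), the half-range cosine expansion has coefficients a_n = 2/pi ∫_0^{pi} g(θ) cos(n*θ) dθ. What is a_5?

a_5 = 2/pi ∫_0^{pi} (2*θ + 3) cos(5*θ) dθ.
Integrating by parts (boundary term plus one more integral), an antiderivative of (2*θ + 3) cos(5*θ) is 2*θ*sin(5*θ)/5 + 3*sin(5*θ)/5 + 2*cos(5*θ)/25; evaluating from 0 to pi: ∫_{0}^{pi} (2*θ + 3) cos(5*θ) dθ = (-2/25) - (2/25) = -4/25.
Hence a_5 = (2/pi)·(-4/25) = -8/(25*pi).

-8/(25*pi)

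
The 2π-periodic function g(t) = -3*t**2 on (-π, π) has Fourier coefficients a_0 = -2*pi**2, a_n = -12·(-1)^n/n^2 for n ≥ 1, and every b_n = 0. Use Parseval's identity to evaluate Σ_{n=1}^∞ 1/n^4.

Parseval: a_0^2/2 + Σ a_n^2 = (1/π) ∫_{-π}^{π} g(t)^2 dt = 18*pi**4/5.
Subtract a_0^2/2 = 2*pi**4: Σ a_n^2 = 8*pi**4/5.
Since a_n^2 = 144/n^4, Σ 1/n^4 = pi**4/90.

pi**4/90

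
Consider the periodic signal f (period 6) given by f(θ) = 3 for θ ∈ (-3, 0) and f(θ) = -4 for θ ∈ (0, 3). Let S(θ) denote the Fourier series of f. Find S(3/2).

-4

f is continuous at θ = 3/2 with value -4, so the series converges to -4 there.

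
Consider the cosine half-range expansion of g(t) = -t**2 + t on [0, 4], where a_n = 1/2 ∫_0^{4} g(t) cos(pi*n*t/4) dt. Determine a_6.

a_6 = 1/2 ∫_0^{4} (-t**2 + t) cos(3*pi*t/2) dt.
Integrating by parts twice (tabular method), an antiderivative of (-t**2 + t) cos(3*pi*t/2) is -2*t**2*sin(3*pi*t/2)/(3*pi) + 2*t*sin(3*pi*t/2)/(3*pi) - 8*t*cos(3*pi*t/2)/(9*pi**2) + 16*sin(3*pi*t/2)/(27*pi**3) + 4*cos(3*pi*t/2)/(9*pi**2); evaluating from 0 to 4: ∫_{0}^{4} (-t**2 + t) cos(3*pi*t/2) dt = (-28/(9*pi**2)) - (4/(9*pi**2)) = -32/(9*pi**2).
Hence a_6 = (1/2)·(-32/(9*pi**2)) = -16/(9*pi**2).

-16/(9*pi**2)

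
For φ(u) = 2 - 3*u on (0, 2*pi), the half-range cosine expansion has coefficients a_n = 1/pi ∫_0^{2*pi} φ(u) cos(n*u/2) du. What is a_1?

a_1 = 1/pi ∫_0^{2*pi} (2 - 3*u) cos(u/2) du.
Integrating by parts (boundary term plus one more integral), an antiderivative of (2 - 3*u) cos(u/2) is -6*u*sin(u/2) + 4*sin(u/2) - 12*cos(u/2); evaluating from 0 to 2*pi: ∫_{0}^{2*pi} (2 - 3*u) cos(u/2) du = (12) - (-12) = 24.
Hence a_1 = (1/pi)·(24) = 24/pi.

24/pi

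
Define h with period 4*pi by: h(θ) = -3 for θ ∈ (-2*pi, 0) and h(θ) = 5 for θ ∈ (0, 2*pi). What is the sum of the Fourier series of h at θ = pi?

h is continuous at θ = pi with value 5, so the series converges to 5 there.

5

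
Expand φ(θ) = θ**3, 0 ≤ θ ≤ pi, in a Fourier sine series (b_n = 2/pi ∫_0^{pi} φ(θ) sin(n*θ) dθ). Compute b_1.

b_1 = 2/pi ∫_0^{pi} (θ**3) sin(θ) dθ.
Integrating by parts three times (tabular method), an antiderivative of (θ**3) sin(θ) is -θ**3*cos(θ) + 3*θ**2*sin(θ) + 6*θ*cos(θ) - 6*sin(θ); evaluating from 0 to pi: ∫_{0}^{pi} (θ**3) sin(θ) dθ = (pi*(-6 + pi**2)) - (0) = pi*(-6 + pi**2).
Hence b_1 = (2/pi)·(pi*(-6 + pi**2)) = -12 + 2*pi**2.

-12 + 2*pi**2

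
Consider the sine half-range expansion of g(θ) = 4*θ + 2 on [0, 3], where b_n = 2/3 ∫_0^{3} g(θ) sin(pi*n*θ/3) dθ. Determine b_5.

b_5 = 2/3 ∫_0^{3} (4*θ + 2) sin(5*pi*θ/3) dθ.
Integrating by parts (boundary term plus one more integral), an antiderivative of (4*θ + 2) sin(5*pi*θ/3) is -12*θ*cos(5*pi*θ/3)/(5*pi) + 36*sin(5*pi*θ/3)/(25*pi**2) - 6*cos(5*pi*θ/3)/(5*pi); evaluating from 0 to 3: ∫_{0}^{3} (4*θ + 2) sin(5*pi*θ/3) dθ = (42/(5*pi)) - (-6/(5*pi)) = 48/(5*pi).
Hence b_5 = (2/3)·(48/(5*pi)) = 32/(5*pi).

32/(5*pi)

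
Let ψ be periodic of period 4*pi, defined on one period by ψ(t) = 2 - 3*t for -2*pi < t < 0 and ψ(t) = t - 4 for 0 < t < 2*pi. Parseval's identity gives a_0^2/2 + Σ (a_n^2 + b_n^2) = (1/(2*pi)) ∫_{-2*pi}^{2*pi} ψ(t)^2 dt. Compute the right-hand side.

(1/(2*pi)) ∫_{-2*pi}^{2*pi} ψ(t)^2 dt = (1/(2*pi)) · (8*pi*(3*pi + 15 + 10*pi**2)/3) = 4*pi + 20 + 40*pi**2/3.

4*pi + 20 + 40*pi**2/3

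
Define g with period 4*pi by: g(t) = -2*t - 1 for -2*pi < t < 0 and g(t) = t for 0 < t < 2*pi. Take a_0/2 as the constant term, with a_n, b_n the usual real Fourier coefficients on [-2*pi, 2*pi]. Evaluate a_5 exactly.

-12/(25*pi)

a_5 = (1/(2*pi)) ∫_{-2*pi}^{2*pi} g(t) cos(5*t/2) dt.
Split the integral at the breakpoints.
Integrating by parts (boundary term plus one more integral), an antiderivative of (-2*t - 1) cos(5*t/2) is -4*t*sin(5*t/2)/5 - 2*sin(5*t/2)/5 - 8*cos(5*t/2)/25; evaluating from -2*pi to 0: ∫_{-2*pi}^{0} (-2*t - 1) cos(5*t/2) dt = (-8/25) - (8/25) = -16/25.
Integrating by parts (boundary term plus one more integral), an antiderivative of (t) cos(5*t/2) is 2*t*sin(5*t/2)/5 + 4*cos(5*t/2)/25; evaluating from 0 to 2*pi: ∫_{0}^{2*pi} (t) cos(5*t/2) dt = (-4/25) - (4/25) = -8/25.
Summing the pieces and multiplying by (1/(2*pi)) gives a_5 = -12/(25*pi).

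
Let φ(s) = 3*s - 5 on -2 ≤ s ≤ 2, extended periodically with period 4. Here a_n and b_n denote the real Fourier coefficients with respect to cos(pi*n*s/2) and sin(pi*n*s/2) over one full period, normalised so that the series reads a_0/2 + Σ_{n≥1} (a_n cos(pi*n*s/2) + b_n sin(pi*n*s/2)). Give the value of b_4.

b_4 = 1/2 ∫_{-2}^{2} φ(s) sin(2*pi*s) ds.
Integrating by parts (boundary term plus one more integral), an antiderivative of (3*s - 5) sin(2*pi*s) is -3*s*cos(2*pi*s)/(2*pi) + 3*sin(2*pi*s)/(4*pi**2) + 5*cos(2*pi*s)/(2*pi); evaluating from -2 to 2: ∫_{-2}^{2} (3*s - 5) sin(2*pi*s) ds = (-1/(2*pi)) - (11/(2*pi)) = -6/pi.
Hence b_4 = (1/2)·(-6/pi) = -3/pi.

-3/pi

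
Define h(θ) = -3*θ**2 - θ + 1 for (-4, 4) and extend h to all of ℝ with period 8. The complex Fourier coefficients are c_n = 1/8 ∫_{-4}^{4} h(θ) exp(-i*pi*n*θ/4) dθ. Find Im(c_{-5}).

Since h is real-valued, Im(c_{-5}) = -1/8 ∫_{-4}^{4} h(θ) sin(-5*pi*θ/4) dθ = b_{5}/2.
Integrating by parts twice (tabular method), an antiderivative of (-3*θ**2 - θ + 1) sin(-5*pi*θ/4) is -12*θ**2*cos(5*pi*θ/4)/(5*pi) + 96*θ*sin(5*pi*θ/4)/(25*pi**2) - 4*θ*cos(5*pi*θ/4)/(5*pi) + 16*sin(5*pi*θ/4)/(25*pi**2) + 384*cos(5*pi*θ/4)/(125*pi**3) + 4*cos(5*pi*θ/4)/(5*pi); evaluating from -4 to 4: ∫_{-4}^{4} (-3*θ**2 - θ + 1) sin(-5*pi*θ/4) dθ = (12*(-32 + 425*pi**2)/(125*pi**3)) - (4*(-96 + 1075*pi**2)/(125*pi**3)) = 32/(5*pi).
Hence Im(c_{-5}) = (-1/8)·(32/(5*pi)) = -4/(5*pi).

-4/(5*pi)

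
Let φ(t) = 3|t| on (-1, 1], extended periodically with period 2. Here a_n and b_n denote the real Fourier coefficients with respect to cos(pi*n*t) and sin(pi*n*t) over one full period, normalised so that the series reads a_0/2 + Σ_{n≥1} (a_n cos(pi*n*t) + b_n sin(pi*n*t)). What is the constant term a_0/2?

3/2

a_0 = ∫_{-1}^{1} φ(t) dt = 3.
So the constant term a_0/2 = 3/2.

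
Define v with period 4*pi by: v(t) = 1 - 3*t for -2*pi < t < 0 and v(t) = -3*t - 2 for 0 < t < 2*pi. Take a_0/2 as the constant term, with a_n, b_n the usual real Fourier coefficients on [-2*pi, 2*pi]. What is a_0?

a_0 = (1/(2*pi)) ∫_{-2*pi}^{2*pi} v(t) dt = (1/(2*pi)) · (-2*pi) = -1.

-1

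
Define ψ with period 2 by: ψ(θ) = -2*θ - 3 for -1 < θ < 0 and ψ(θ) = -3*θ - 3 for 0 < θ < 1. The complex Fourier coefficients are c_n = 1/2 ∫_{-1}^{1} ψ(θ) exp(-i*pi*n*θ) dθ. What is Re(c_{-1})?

pi**(-2)

Since ψ is real-valued, Re(c_{-1}) = 1/2 ∫_{-1}^{1} ψ(θ) cos(-pi*θ) dθ = a_{1}/2.
Split the integral at the breakpoints.
Integrating by parts (boundary term plus one more integral), an antiderivative of (-2*θ - 3) cos(-pi*θ) is -2*θ*sin(pi*θ)/pi - 3*sin(pi*θ)/pi - 2*cos(pi*θ)/pi**2; evaluating from -1 to 0: ∫_{-1}^{0} (-2*θ - 3) cos(-pi*θ) dθ = (-2/pi**2) - (2/pi**2) = -4/pi**2.
Integrating by parts (boundary term plus one more integral), an antiderivative of (-3*θ - 3) cos(-pi*θ) is -3*θ*sin(pi*θ)/pi - 3*sin(pi*θ)/pi - 3*cos(pi*θ)/pi**2; evaluating from 0 to 1: ∫_{0}^{1} (-3*θ - 3) cos(-pi*θ) dθ = (3/pi**2) - (-3/pi**2) = 6/pi**2.
So ∫_{-1}^{1} ψ(θ) cos(-pi*θ) dθ = 2/pi**2.
Hence Re(c_{-1}) = (1/2)·(2/pi**2) = pi**(-2).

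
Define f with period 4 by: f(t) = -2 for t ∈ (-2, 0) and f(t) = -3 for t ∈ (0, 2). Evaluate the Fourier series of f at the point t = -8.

t = -8 differs from t = 0 by -2 full period(s), and the series is 4-periodic.
At t = 0 the one-sided limits are f(0^-) = -2 and f(0^+) = -3.
By Dirichlet's theorem the series converges to their average, [(-2) + (-3)]/2 = -5/2.

-5/2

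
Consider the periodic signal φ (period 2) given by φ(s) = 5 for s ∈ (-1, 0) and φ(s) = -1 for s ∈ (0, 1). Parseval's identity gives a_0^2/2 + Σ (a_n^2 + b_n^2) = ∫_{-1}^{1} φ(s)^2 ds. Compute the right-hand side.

∫_{-1}^{1} φ(s)^2 ds = 26.

26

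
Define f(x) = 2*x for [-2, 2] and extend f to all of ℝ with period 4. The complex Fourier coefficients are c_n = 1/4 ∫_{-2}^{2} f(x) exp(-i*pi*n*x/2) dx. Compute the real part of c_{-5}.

Since f is real-valued, Re(c_{-5}) = 1/4 ∫_{-2}^{2} f(x) cos(-5*pi*x/2) dx = a_{5}/2.
(f is odd, so the integrand is odd over a symmetric interval and the integral vanishes.)

0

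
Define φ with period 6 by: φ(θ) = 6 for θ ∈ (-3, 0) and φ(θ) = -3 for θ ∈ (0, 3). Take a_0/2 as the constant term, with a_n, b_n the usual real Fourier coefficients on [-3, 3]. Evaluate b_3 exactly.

b_3 = 1/3 ∫_{-3}^{3} φ(θ) sin(pi*θ) dθ.
Split the integral at the breakpoints.
Directly, an antiderivative of (6) sin(pi*θ) is -6*cos(pi*θ)/pi; evaluating from -3 to 0: ∫_{-3}^{0} (6) sin(pi*θ) dθ = (-6/pi) - (6/pi) = -12/pi.
Directly, an antiderivative of (-3) sin(pi*θ) is 3*cos(pi*θ)/pi; evaluating from 0 to 3: ∫_{0}^{3} (-3) sin(pi*θ) dθ = (-3/pi) - (3/pi) = -6/pi.
Summing the pieces and multiplying by (1/3) gives b_3 = -6/pi.

-6/pi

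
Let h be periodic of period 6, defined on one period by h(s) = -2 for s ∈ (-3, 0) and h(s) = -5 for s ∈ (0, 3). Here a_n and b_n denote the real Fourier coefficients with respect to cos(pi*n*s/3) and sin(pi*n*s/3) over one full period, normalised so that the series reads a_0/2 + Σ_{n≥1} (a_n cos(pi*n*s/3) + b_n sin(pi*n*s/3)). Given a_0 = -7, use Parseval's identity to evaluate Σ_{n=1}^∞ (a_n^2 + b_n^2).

9/2

Parseval: a_0^2/2 + Σ_{n≥1} (a_n^2+b_n^2) = 1/3 ∫_{-3}^{3} h(s)^2 ds = 29.
Subtract a_0^2/2 = 49/2: Σ (a_n^2+b_n^2) = 9/2.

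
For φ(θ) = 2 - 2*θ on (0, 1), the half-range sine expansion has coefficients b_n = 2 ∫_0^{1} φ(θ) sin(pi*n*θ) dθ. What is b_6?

2/(3*pi)

b_6 = 2 ∫_0^{1} (2 - 2*θ) sin(6*pi*θ) dθ.
Integrating by parts (boundary term plus one more integral), an antiderivative of (2 - 2*θ) sin(6*pi*θ) is θ*cos(6*pi*θ)/(3*pi) - sin(6*pi*θ)/(18*pi**2) - cos(6*pi*θ)/(3*pi); evaluating from 0 to 1: ∫_{0}^{1} (2 - 2*θ) sin(6*pi*θ) dθ = (0) - (-1/(3*pi)) = 1/(3*pi).
Hence b_6 = 2·(1/(3*pi)) = 2/(3*pi).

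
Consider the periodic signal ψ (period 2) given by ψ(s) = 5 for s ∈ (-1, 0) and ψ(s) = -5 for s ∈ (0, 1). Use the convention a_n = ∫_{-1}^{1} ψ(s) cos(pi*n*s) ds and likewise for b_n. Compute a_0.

a_0 = ∫_{-1}^{1} ψ(s) ds = 0.

0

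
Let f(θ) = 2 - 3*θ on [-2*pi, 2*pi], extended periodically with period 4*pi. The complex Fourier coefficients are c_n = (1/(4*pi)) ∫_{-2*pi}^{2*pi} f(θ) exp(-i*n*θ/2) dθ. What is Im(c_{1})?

Since f is real-valued, Im(c_{1}) = -(1/(4*pi)) ∫_{-2*pi}^{2*pi} f(θ) sin(θ/2) dθ = -b_{1}/2.
Integrating by parts (boundary term plus one more integral), an antiderivative of (2 - 3*θ) sin(θ/2) is 6*θ*cos(θ/2) - 12*sin(θ/2) - 4*cos(θ/2); evaluating from -2*pi to 2*pi: ∫_{-2*pi}^{2*pi} (2 - 3*θ) sin(θ/2) dθ = (4 - 12*pi) - (4 + 12*pi) = -24*pi.
Hence Im(c_{1}) = (-1/(4*pi))·(-24*pi) = 6.

6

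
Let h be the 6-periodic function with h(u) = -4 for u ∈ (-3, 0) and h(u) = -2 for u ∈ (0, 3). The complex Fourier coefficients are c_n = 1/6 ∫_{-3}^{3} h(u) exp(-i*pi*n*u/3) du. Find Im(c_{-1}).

Since h is real-valued, Im(c_{-1}) = -1/6 ∫_{-3}^{3} h(u) sin(-pi*u/3) du = b_{1}/2.
Split the integral at the breakpoints.
Directly, an antiderivative of (-4) sin(-pi*u/3) is -12*cos(pi*u/3)/pi; evaluating from -3 to 0: ∫_{-3}^{0} (-4) sin(-pi*u/3) du = (-12/pi) - (12/pi) = -24/pi.
Directly, an antiderivative of (-2) sin(-pi*u/3) is -6*cos(pi*u/3)/pi; evaluating from 0 to 3: ∫_{0}^{3} (-2) sin(-pi*u/3) du = (6/pi) - (-6/pi) = 12/pi.
So ∫_{-3}^{3} h(u) sin(-pi*u/3) du = -12/pi.
Hence Im(c_{-1}) = (-1/6)·(-12/pi) = 2/pi.

2/pi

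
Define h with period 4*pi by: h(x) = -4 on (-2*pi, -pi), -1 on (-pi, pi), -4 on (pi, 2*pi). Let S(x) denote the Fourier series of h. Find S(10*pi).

x = 10*pi differs from x = 2*pi by 2 full period(s), and the series is 4*pi-periodic.
h is continuous at x = 2*pi with value -4, so the series converges to -4 there.

-4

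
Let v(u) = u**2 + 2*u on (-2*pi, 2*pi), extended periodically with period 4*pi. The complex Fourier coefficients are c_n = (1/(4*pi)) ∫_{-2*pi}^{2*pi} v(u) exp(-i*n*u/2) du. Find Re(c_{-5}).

Since v is real-valued, Re(c_{-5}) = (1/(4*pi)) ∫_{-2*pi}^{2*pi} v(u) cos(-5*u/2) du = a_{5}/2.
Integrating by parts twice (tabular method), an antiderivative of (u**2 + 2*u) cos(-5*u/2) is 2*u**2*sin(5*u/2)/5 + 4*u*sin(5*u/2)/5 + 8*u*cos(5*u/2)/25 - 16*sin(5*u/2)/125 + 8*cos(5*u/2)/25; evaluating from -2*pi to 2*pi: ∫_{-2*pi}^{2*pi} (u**2 + 2*u) cos(-5*u/2) du = (-16*pi/25 - 8/25) - (-8/25 + 16*pi/25) = -32*pi/25.
Hence Re(c_{-5}) = (1/(4*pi))·(-32*pi/25) = -8/25.

-8/25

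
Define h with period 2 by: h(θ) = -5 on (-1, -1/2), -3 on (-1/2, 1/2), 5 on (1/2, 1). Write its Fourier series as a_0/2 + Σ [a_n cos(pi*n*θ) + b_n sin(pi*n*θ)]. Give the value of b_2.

-10/pi

b_2 = ∫_{-1}^{1} h(θ) sin(2*pi*θ) dθ.
Split the integral at the breakpoints.
Directly, an antiderivative of (-5) sin(2*pi*θ) is 5*cos(2*pi*θ)/(2*pi); evaluating from -1 to -1/2: ∫_{-1}^{-1/2} (-5) sin(2*pi*θ) dθ = (-5/(2*pi)) - (5/(2*pi)) = -5/pi.
Directly, an antiderivative of (-3) sin(2*pi*θ) is 3*cos(2*pi*θ)/(2*pi); evaluating from -1/2 to 1/2: ∫_{-1/2}^{1/2} (-3) sin(2*pi*θ) dθ = (-3/(2*pi)) - (-3/(2*pi)) = 0.
Directly, an antiderivative of (5) sin(2*pi*θ) is -5*cos(2*pi*θ)/(2*pi); evaluating from 1/2 to 1: ∫_{1/2}^{1} (5) sin(2*pi*θ) dθ = (-5/(2*pi)) - (5/(2*pi)) = -5/pi.
Summing the pieces gives b_2 = -10/pi.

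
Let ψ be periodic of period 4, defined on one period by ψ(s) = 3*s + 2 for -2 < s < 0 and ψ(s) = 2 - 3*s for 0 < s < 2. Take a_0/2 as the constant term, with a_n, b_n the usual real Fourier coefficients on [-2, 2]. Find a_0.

-2

a_0 = 1/2 ∫_{-2}^{2} ψ(s) ds = 1/2 · (-4) = -2.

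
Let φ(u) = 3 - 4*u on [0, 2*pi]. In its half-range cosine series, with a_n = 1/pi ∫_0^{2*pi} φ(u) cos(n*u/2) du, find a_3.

32/(9*pi)

a_3 = 1/pi ∫_0^{2*pi} (3 - 4*u) cos(3*u/2) du.
Integrating by parts (boundary term plus one more integral), an antiderivative of (3 - 4*u) cos(3*u/2) is -8*u*sin(3*u/2)/3 + 2*sin(3*u/2) - 16*cos(3*u/2)/9; evaluating from 0 to 2*pi: ∫_{0}^{2*pi} (3 - 4*u) cos(3*u/2) du = (16/9) - (-16/9) = 32/9.
Hence a_3 = (1/pi)·(32/9) = 32/(9*pi).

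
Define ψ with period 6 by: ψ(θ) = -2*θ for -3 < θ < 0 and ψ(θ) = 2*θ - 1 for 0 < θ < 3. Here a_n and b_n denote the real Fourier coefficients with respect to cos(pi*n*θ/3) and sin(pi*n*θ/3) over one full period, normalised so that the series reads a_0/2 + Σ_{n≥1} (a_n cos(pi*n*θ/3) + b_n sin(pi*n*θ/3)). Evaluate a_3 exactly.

-8/(3*pi**2)

a_3 = 1/3 ∫_{-3}^{3} ψ(θ) cos(pi*θ) dθ.
Split the integral at the breakpoints.
Integrating by parts (boundary term plus one more integral), an antiderivative of (-2*θ) cos(pi*θ) is -2*θ*sin(pi*θ)/pi - 2*cos(pi*θ)/pi**2; evaluating from -3 to 0: ∫_{-3}^{0} (-2*θ) cos(pi*θ) dθ = (-2/pi**2) - (2/pi**2) = -4/pi**2.
Integrating by parts (boundary term plus one more integral), an antiderivative of (2*θ - 1) cos(pi*θ) is 2*θ*sin(pi*θ)/pi - sin(pi*θ)/pi + 2*cos(pi*θ)/pi**2; evaluating from 0 to 3: ∫_{0}^{3} (2*θ - 1) cos(pi*θ) dθ = (-2/pi**2) - (2/pi**2) = -4/pi**2.
Summing the pieces and multiplying by (1/3) gives a_3 = -8/(3*pi**2).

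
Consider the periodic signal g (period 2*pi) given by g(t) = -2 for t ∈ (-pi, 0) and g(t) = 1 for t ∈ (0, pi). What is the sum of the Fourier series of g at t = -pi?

At t = -pi the one-sided limits are g(-pi^-) = 1 and g(-pi^+) = -2.
By Dirichlet's theorem the series converges to their average, [(1) + (-2)]/2 = -1/2.

-1/2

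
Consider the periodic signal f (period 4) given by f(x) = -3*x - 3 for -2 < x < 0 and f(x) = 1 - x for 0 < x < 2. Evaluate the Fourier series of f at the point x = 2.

At x = 2 the one-sided limits are f(2^-) = -1 and f(2^+) = 3.
By Dirichlet's theorem the series converges to their average, [(-1) + (3)]/2 = 1.

1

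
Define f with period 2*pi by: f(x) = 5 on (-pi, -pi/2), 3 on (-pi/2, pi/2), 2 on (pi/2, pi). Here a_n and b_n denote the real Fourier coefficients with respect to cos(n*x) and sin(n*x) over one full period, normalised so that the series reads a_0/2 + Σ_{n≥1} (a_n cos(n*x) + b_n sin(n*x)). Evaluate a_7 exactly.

a_7 = 1/pi ∫_{-pi}^{pi} f(x) cos(7*x) dx.
Split the integral at the breakpoints.
Directly, an antiderivative of (5) cos(7*x) is 5*sin(7*x)/7; evaluating from -pi to -pi/2: ∫_{-pi}^{-pi/2} (5) cos(7*x) dx = (5/7) - (0) = 5/7.
Directly, an antiderivative of (3) cos(7*x) is 3*sin(7*x)/7; evaluating from -pi/2 to pi/2: ∫_{-pi/2}^{pi/2} (3) cos(7*x) dx = (-3/7) - (3/7) = -6/7.
Directly, an antiderivative of (2) cos(7*x) is 2*sin(7*x)/7; evaluating from pi/2 to pi: ∫_{pi/2}^{pi} (2) cos(7*x) dx = (0) - (-2/7) = 2/7.
Summing the pieces and multiplying by (1/pi) gives a_7 = 1/(7*pi).

1/(7*pi)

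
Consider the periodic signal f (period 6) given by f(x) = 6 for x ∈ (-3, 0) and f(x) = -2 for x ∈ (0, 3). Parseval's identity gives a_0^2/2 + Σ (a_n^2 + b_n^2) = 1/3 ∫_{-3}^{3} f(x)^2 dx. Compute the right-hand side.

40

1/3 ∫_{-3}^{3} f(x)^2 dx = 1/3 · (120) = 40.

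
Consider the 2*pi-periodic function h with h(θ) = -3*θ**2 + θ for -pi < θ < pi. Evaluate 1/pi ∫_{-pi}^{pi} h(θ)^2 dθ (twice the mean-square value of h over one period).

1/pi ∫_{-pi}^{pi} h(θ)^2 dθ = 1/pi · (2*pi**3*(5 + 27*pi**2)/15) = 2*pi**2*(5 + 27*pi**2)/15.

2*pi**2*(5 + 27*pi**2)/15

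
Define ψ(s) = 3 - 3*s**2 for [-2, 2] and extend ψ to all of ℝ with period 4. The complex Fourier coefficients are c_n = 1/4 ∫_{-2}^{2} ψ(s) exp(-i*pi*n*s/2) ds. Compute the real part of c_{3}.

Since ψ is real-valued, Re(c_{3}) = 1/4 ∫_{-2}^{2} ψ(s) cos(3*pi*s/2) ds = a_{3}/2.
ψ is even and cos(3*pi*s/2) is even, so the integrand is even: ∫_{-2}^{2} ψ(s) cos(3*pi*s/2) ds = 2∫_0^{2} ψ(s) cos(3*pi*s/2) ds.
Integrating by parts twice (tabular method), an antiderivative of (3 - 3*s**2) cos(3*pi*s/2) is -2*s**2*sin(3*pi*s/2)/pi - 8*s*cos(3*pi*s/2)/(3*pi**2) + 16*sin(3*pi*s/2)/(9*pi**3) + 2*sin(3*pi*s/2)/pi; evaluating from 0 to 2: ∫_{0}^{2} (3 - 3*s**2) cos(3*pi*s/2) ds = (16/(3*pi**2)) - (0) = 16/(3*pi**2).
So ∫_{-2}^{2} ψ(s) cos(3*pi*s/2) ds = 32/(3*pi**2).
Hence Re(c_{3}) = (1/4)·(32/(3*pi**2)) = 8/(3*pi**2).

8/(3*pi**2)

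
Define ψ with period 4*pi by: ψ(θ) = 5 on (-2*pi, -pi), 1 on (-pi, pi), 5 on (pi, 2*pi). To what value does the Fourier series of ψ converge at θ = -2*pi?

5

θ = -2*pi differs from θ = 2*pi by -1 full period(s), and the series is 4*pi-periodic.
ψ is continuous at θ = 2*pi with value 5, so the series converges to 5 there.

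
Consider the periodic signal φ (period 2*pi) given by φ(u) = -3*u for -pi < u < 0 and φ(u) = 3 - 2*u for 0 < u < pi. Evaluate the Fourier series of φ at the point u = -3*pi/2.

3 - pi

u = -3*pi/2 differs from u = pi/2 by -1 full period(s), and the series is 2*pi-periodic.
φ is continuous at u = pi/2 with value 3 - pi, so the series converges to 3 - pi there.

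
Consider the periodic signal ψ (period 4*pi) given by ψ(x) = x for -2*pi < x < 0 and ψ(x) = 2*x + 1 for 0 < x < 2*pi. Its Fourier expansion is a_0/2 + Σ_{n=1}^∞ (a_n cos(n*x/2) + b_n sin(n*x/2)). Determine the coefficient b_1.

b_1 = (1/(2*pi)) ∫_{-2*pi}^{2*pi} ψ(x) sin(x/2) dx.
Split the integral at the breakpoints.
Integrating by parts (boundary term plus one more integral), an antiderivative of (x) sin(x/2) is -2*x*cos(x/2) + 4*sin(x/2); evaluating from -2*pi to 0: ∫_{-2*pi}^{0} (x) sin(x/2) dx = (0) - (-4*pi) = 4*pi.
Integrating by parts (boundary term plus one more integral), an antiderivative of (2*x + 1) sin(x/2) is -4*x*cos(x/2) + 8*sin(x/2) - 2*cos(x/2); evaluating from 0 to 2*pi: ∫_{0}^{2*pi} (2*x + 1) sin(x/2) dx = (2 + 8*pi) - (-2) = 4 + 8*pi.
Summing the pieces and multiplying by (1/(2*pi)) gives b_1 = 2/pi + 6.

2/pi + 6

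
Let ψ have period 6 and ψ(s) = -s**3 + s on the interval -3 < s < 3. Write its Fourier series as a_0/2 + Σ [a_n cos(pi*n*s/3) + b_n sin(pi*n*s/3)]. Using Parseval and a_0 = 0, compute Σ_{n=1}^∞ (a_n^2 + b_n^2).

5232/35

Parseval: a_0^2/2 + Σ_{n≥1} (a_n^2+b_n^2) = 1/3 ∫_{-3}^{3} ψ(s)^2 ds = 5232/35.
Subtract a_0^2/2 = 0: Σ (a_n^2+b_n^2) = 5232/35.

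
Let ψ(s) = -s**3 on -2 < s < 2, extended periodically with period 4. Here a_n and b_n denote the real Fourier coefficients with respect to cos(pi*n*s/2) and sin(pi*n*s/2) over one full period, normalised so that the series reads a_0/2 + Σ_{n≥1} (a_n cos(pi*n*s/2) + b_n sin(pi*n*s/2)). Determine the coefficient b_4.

-3/(2*pi**3) + 4/pi

b_4 = 1/2 ∫_{-2}^{2} ψ(s) sin(2*pi*s) ds.
ψ is odd and sin(2*pi*s) is odd, so the integrand is even and b_4 = ∫_0^{2} ψ(s) sin(2*pi*s) ds.
Integrating by parts three times (tabular method), an antiderivative of (-s**3) sin(2*pi*s) is s**3*cos(2*pi*s)/(2*pi) - 3*s**2*sin(2*pi*s)/(4*pi**2) - 3*s*cos(2*pi*s)/(4*pi**3) + 3*sin(2*pi*s)/(8*pi**4); evaluating from 0 to 2: ∫_{0}^{2} (-s**3) sin(2*pi*s) ds = (-3/(2*pi**3) + 4/pi) - (0) = -3/(2*pi**3) + 4/pi.
Hence b_4 = -3/(2*pi**3) + 4/pi.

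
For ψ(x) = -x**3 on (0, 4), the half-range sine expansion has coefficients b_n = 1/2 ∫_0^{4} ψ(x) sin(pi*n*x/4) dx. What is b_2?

-96/pi**3 + 64/pi

b_2 = 1/2 ∫_0^{4} (-x**3) sin(pi*x/2) dx.
Integrating by parts three times (tabular method), an antiderivative of (-x**3) sin(pi*x/2) is 2*x**3*cos(pi*x/2)/pi - 12*x**2*sin(pi*x/2)/pi**2 - 48*x*cos(pi*x/2)/pi**3 + 96*sin(pi*x/2)/pi**4; evaluating from 0 to 4: ∫_{0}^{4} (-x**3) sin(pi*x/2) dx = (-192/pi**3 + 128/pi) - (0) = -192/pi**3 + 128/pi.
Hence b_2 = (1/2)·(-192/pi**3 + 128/pi) = -96/pi**3 + 64/pi.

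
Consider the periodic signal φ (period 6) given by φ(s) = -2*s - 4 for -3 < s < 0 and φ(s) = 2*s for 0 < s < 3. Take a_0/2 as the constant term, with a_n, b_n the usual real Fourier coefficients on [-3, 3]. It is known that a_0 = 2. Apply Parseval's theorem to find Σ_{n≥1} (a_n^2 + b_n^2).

14

Parseval: a_0^2/2 + Σ_{n≥1} (a_n^2+b_n^2) = 1/3 ∫_{-3}^{3} φ(s)^2 ds = 16.
Subtract a_0^2/2 = 2: Σ (a_n^2+b_n^2) = 14.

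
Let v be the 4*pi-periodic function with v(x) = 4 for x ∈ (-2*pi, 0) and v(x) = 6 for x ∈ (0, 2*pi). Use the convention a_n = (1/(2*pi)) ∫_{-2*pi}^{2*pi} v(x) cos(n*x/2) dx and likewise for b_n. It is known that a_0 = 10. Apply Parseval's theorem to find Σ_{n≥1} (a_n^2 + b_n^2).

Parseval: a_0^2/2 + Σ_{n≥1} (a_n^2+b_n^2) = (1/(2*pi)) ∫_{-2*pi}^{2*pi} v(x)^2 dx = 52.
Subtract a_0^2/2 = 50: Σ (a_n^2+b_n^2) = 2.

2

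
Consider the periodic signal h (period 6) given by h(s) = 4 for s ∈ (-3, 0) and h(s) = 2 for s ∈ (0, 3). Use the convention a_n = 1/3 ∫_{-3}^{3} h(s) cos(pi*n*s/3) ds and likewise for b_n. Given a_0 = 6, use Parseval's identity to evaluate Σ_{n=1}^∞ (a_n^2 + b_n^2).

Parseval: a_0^2/2 + Σ_{n≥1} (a_n^2+b_n^2) = 1/3 ∫_{-3}^{3} h(s)^2 ds = 20.
Subtract a_0^2/2 = 18: Σ (a_n^2+b_n^2) = 2.

2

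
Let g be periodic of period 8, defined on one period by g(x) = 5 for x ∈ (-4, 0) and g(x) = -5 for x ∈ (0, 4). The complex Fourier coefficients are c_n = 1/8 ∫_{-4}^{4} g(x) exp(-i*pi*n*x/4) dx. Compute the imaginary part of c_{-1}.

Since g is real-valued, Im(c_{-1}) = -1/8 ∫_{-4}^{4} g(x) sin(-pi*x/4) dx = b_{1}/2.
g is odd and sin(-pi*x/4) is odd, so the integrand is even: ∫_{-4}^{4} g(x) sin(-pi*x/4) dx = 2∫_0^{4} g(x) sin(-pi*x/4) dx.
Directly, an antiderivative of (-5) sin(-pi*x/4) is -20*cos(pi*x/4)/pi; evaluating from 0 to 4: ∫_{0}^{4} (-5) sin(-pi*x/4) dx = (20/pi) - (-20/pi) = 40/pi.
So ∫_{-4}^{4} g(x) sin(-pi*x/4) dx = 80/pi.
Hence Im(c_{-1}) = (-1/8)·(80/pi) = -10/pi.

-10/pi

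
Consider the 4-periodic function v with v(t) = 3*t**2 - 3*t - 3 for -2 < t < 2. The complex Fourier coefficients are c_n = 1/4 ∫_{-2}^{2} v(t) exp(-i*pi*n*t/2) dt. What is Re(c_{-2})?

Since v is real-valued, Re(c_{-2}) = 1/4 ∫_{-2}^{2} v(t) cos(-pi*t) dt = a_{2}/2.
Integrating by parts twice (tabular method), an antiderivative of (3*t**2 - 3*t - 3) cos(-pi*t) is 3*t**2*sin(pi*t)/pi - 3*t*sin(pi*t)/pi + 6*t*cos(pi*t)/pi**2 - 3*sin(pi*t)/pi - 6*sin(pi*t)/pi**3 - 3*cos(pi*t)/pi**2; evaluating from -2 to 2: ∫_{-2}^{2} (3*t**2 - 3*t - 3) cos(-pi*t) dt = (9/pi**2) - (-15/pi**2) = 24/pi**2.
Hence Re(c_{-2}) = (1/4)·(24/pi**2) = 6/pi**2.

6/pi**2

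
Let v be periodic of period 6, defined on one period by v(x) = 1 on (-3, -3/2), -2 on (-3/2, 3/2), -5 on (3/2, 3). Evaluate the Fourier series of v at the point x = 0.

-2

v is continuous at x = 0 with value -2, so the series converges to -2 there.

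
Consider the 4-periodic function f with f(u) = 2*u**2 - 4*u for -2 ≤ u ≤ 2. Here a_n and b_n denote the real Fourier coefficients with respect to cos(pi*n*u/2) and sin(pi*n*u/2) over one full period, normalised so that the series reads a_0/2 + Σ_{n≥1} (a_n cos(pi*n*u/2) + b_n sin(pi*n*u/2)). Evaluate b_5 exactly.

b_5 = 1/2 ∫_{-2}^{2} f(u) sin(5*pi*u/2) du.
Integrating by parts twice (tabular method), an antiderivative of (2*u**2 - 4*u) sin(5*pi*u/2) is -4*u**2*cos(5*pi*u/2)/(5*pi) + 16*u*sin(5*pi*u/2)/(25*pi**2) + 8*u*cos(5*pi*u/2)/(5*pi) - 16*sin(5*pi*u/2)/(25*pi**2) + 32*cos(5*pi*u/2)/(125*pi**3); evaluating from -2 to 2: ∫_{-2}^{2} (2*u**2 - 4*u) sin(5*pi*u/2) du = (-32/(125*pi**3)) - (32*(-1 + 25*pi**2)/(125*pi**3)) = -32/(5*pi).
Hence b_5 = (1/2)·(-32/(5*pi)) = -16/(5*pi).

-16/(5*pi)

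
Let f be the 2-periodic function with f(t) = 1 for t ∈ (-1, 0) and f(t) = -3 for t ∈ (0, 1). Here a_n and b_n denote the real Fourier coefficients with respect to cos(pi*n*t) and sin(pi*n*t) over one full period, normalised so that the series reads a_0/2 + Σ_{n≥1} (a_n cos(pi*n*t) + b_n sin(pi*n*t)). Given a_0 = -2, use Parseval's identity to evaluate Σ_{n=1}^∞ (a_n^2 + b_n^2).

8

Parseval: a_0^2/2 + Σ_{n≥1} (a_n^2+b_n^2) = ∫_{-1}^{1} f(t)^2 dt = 10.
Subtract a_0^2/2 = 2: Σ (a_n^2+b_n^2) = 8.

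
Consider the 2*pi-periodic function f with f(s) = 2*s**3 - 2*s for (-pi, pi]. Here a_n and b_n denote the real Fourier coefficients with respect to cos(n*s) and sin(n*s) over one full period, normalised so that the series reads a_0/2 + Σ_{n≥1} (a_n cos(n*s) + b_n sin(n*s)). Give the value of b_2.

5 - 2*pi**2

b_2 = 1/pi ∫_{-pi}^{pi} f(s) sin(2*s) ds.
f is odd and sin(2*s) is odd, so the integrand is even and b_2 = 2/pi ∫_0^{pi} f(s) sin(2*s) ds.
Integrating by parts three times (tabular method), an antiderivative of (2*s**3 - 2*s) sin(2*s) is -s**3*cos(2*s) + 3*s**2*sin(2*s)/2 + 5*s*cos(2*s)/2 - 5*sin(2*s)/4; evaluating from 0 to pi: ∫_{0}^{pi} (2*s**3 - 2*s) sin(2*s) ds = (pi*(5/2 - pi**2)) - (0) = pi*(5/2 - pi**2).
Hence b_2 = (2/pi)·(pi*(5/2 - pi**2)) = 5 - 2*pi**2.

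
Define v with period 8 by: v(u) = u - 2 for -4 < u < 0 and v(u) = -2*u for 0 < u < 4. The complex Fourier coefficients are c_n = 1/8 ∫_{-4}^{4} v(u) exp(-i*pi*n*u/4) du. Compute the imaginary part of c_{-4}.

Since v is real-valued, Im(c_{-4}) = -1/8 ∫_{-4}^{4} v(u) sin(-pi*u) du = b_{4}/2.
Split the integral at the breakpoints.
Integrating by parts (boundary term plus one more integral), an antiderivative of (u - 2) sin(-pi*u) is u*cos(pi*u)/pi - sin(pi*u)/pi**2 - 2*cos(pi*u)/pi; evaluating from -4 to 0: ∫_{-4}^{0} (u - 2) sin(-pi*u) du = (-2/pi) - (-6/pi) = 4/pi.
Integrating by parts (boundary term plus one more integral), an antiderivative of (-2*u) sin(-pi*u) is -2*u*cos(pi*u)/pi + 2*sin(pi*u)/pi**2; evaluating from 0 to 4: ∫_{0}^{4} (-2*u) sin(-pi*u) du = (-8/pi) - (0) = -8/pi.
So ∫_{-4}^{4} v(u) sin(-pi*u) du = -4/pi.
Hence Im(c_{-4}) = (-1/8)·(-4/pi) = 1/(2*pi).

1/(2*pi)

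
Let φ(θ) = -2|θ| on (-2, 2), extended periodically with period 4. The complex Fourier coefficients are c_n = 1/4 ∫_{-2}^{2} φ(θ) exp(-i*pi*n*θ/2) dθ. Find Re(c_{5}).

Since φ is real-valued, Re(c_{5}) = 1/4 ∫_{-2}^{2} φ(θ) cos(5*pi*θ/2) dθ = a_{5}/2.
φ is even and cos(5*pi*θ/2) is even, so the integrand is even: ∫_{-2}^{2} φ(θ) cos(5*pi*θ/2) dθ = 2∫_0^{2} φ(θ) cos(5*pi*θ/2) dθ.
Integrating by parts (boundary term plus one more integral), an antiderivative of (-2*θ) cos(5*pi*θ/2) is -4*θ*sin(5*pi*θ/2)/(5*pi) - 8*cos(5*pi*θ/2)/(25*pi**2); evaluating from 0 to 2: ∫_{0}^{2} (-2*θ) cos(5*pi*θ/2) dθ = (8/(25*pi**2)) - (-8/(25*pi**2)) = 16/(25*pi**2).
So ∫_{-2}^{2} φ(θ) cos(5*pi*θ/2) dθ = 32/(25*pi**2).
Hence Re(c_{5}) = (1/4)·(32/(25*pi**2)) = 8/(25*pi**2).

8/(25*pi**2)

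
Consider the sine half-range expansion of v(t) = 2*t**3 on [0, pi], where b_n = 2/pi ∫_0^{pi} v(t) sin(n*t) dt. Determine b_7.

-24/343 + 4*pi**2/7

b_7 = 2/pi ∫_0^{pi} (2*t**3) sin(7*t) dt.
Integrating by parts three times (tabular method), an antiderivative of (2*t**3) sin(7*t) is -2*t**3*cos(7*t)/7 + 6*t**2*sin(7*t)/49 + 12*t*cos(7*t)/343 - 12*sin(7*t)/2401; evaluating from 0 to pi: ∫_{0}^{pi} (2*t**3) sin(7*t) dt = (2*pi*(-6 + 49*pi**2)/343) - (0) = 2*pi*(-6 + 49*pi**2)/343.
Hence b_7 = (2/pi)·(2*pi*(-6 + 49*pi**2)/343) = -24/343 + 4*pi**2/7.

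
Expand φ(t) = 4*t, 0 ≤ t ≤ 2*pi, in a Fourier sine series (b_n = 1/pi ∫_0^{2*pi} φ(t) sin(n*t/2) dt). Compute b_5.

b_5 = 1/pi ∫_0^{2*pi} (4*t) sin(5*t/2) dt.
Integrating by parts (boundary term plus one more integral), an antiderivative of (4*t) sin(5*t/2) is -8*t*cos(5*t/2)/5 + 16*sin(5*t/2)/25; evaluating from 0 to 2*pi: ∫_{0}^{2*pi} (4*t) sin(5*t/2) dt = (16*pi/5) - (0) = 16*pi/5.
Hence b_5 = (1/pi)·(16*pi/5) = 16/5.

16/5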